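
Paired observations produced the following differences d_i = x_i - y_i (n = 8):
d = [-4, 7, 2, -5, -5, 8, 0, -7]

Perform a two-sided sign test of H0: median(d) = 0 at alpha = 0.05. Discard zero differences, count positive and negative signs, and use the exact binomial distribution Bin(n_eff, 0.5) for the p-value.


Step 1: Discard zero differences. Original n = 8; n_eff = number of nonzero differences = 7.
Nonzero differences (with sign): -4, +7, +2, -5, -5, +8, -7
Step 2: Count signs: positive = 3, negative = 4.
Step 3: Under H0: P(positive) = 0.5, so the number of positives S ~ Bin(7, 0.5).
Step 4: Two-sided exact p-value = sum of Bin(7,0.5) probabilities at or below the observed probability = 1.000000.
Step 5: alpha = 0.05. fail to reject H0.

n_eff = 7, pos = 3, neg = 4, p = 1.000000, fail to reject H0.


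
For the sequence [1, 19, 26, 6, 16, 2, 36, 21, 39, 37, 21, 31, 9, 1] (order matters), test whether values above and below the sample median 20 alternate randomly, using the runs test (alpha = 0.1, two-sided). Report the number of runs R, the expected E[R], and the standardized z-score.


Step 1: Compute median = 20; label A = above, B = below.
Labels in order: BBABBBAAAAAABB  (n_A = 7, n_B = 7)
Step 2: Count runs R = 5.
Step 3: Under H0 (random ordering), E[R] = 2*n_A*n_B/(n_A+n_B) + 1 = 2*7*7/14 + 1 = 8.0000.
        Var[R] = 2*n_A*n_B*(2*n_A*n_B - n_A - n_B) / ((n_A+n_B)^2 * (n_A+n_B-1)) = 8232/2548 = 3.2308.
        SD[R] = 1.7974.
Step 4: Continuity-corrected z = (R + 0.5 - E[R]) / SD[R] = (5 + 0.5 - 8.0000) / 1.7974 = -1.3909.
Step 5: Two-sided p-value via normal approximation = 2*(1 - Phi(|z|)) = 0.164264.
Step 6: alpha = 0.1. fail to reject H0.

R = 5, z = -1.3909, p = 0.164264, fail to reject H0.


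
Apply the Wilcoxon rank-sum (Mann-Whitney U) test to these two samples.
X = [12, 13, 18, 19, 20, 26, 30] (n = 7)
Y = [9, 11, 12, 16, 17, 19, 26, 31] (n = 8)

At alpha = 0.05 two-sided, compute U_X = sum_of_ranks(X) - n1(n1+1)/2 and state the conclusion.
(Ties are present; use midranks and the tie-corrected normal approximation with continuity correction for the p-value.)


Step 1: Combine and sort all 15 observations; assign midranks.
sorted (value, group): (9,Y), (11,Y), (12,X), (12,Y), (13,X), (16,Y), (17,Y), (18,X), (19,X), (19,Y), (20,X), (26,X), (26,Y), (30,X), (31,Y)
ranks: 9->1, 11->2, 12->3.5, 12->3.5, 13->5, 16->6, 17->7, 18->8, 19->9.5, 19->9.5, 20->11, 26->12.5, 26->12.5, 30->14, 31->15
Step 2: Rank sum for X: R1 = 3.5 + 5 + 8 + 9.5 + 11 + 12.5 + 14 = 63.5.
Step 3: U_X = R1 - n1(n1+1)/2 = 63.5 - 7*8/2 = 63.5 - 28 = 35.5.
       U_Y = n1*n2 - U_X = 56 - 35.5 = 20.5.
Step 4: Ties are present, so use the tie-corrected normal approximation (with continuity correction) for the p-value.
Step 5: p-value = 0.416636; compare to alpha = 0.05. fail to reject H0.

U_X = 35.5, p = 0.416636, fail to reject H0 at alpha = 0.05.


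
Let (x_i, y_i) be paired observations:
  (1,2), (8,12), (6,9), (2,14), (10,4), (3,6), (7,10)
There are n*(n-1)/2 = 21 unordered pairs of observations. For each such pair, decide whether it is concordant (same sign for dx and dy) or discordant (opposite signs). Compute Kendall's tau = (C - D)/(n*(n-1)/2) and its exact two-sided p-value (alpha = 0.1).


Step 1: Enumerate the 21 unordered pairs (i,j) with i<j and classify each by sign(x_j-x_i) * sign(y_j-y_i).
  (1,2):dx=+7,dy=+10->C; (1,3):dx=+5,dy=+7->C; (1,4):dx=+1,dy=+12->C; (1,5):dx=+9,dy=+2->C
  (1,6):dx=+2,dy=+4->C; (1,7):dx=+6,dy=+8->C; (2,3):dx=-2,dy=-3->C; (2,4):dx=-6,dy=+2->D
  (2,5):dx=+2,dy=-8->D; (2,6):dx=-5,dy=-6->C; (2,7):dx=-1,dy=-2->C; (3,4):dx=-4,dy=+5->D
  (3,5):dx=+4,dy=-5->D; (3,6):dx=-3,dy=-3->C; (3,7):dx=+1,dy=+1->C; (4,5):dx=+8,dy=-10->D
  (4,6):dx=+1,dy=-8->D; (4,7):dx=+5,dy=-4->D; (5,6):dx=-7,dy=+2->D; (5,7):dx=-3,dy=+6->D
  (6,7):dx=+4,dy=+4->C
Step 2: C = 12, D = 9, total pairs = 21.
Step 3: tau = (C - D)/(n(n-1)/2) = (12 - 9)/21 = 0.142857.
Step 4: Exact two-sided p-value (enumerate n! = 5040 permutations of y under H0): p = 0.772619.
Step 5: alpha = 0.1. fail to reject H0.

tau_b = 0.1429 (C=12, D=9), p = 0.772619, fail to reject H0.


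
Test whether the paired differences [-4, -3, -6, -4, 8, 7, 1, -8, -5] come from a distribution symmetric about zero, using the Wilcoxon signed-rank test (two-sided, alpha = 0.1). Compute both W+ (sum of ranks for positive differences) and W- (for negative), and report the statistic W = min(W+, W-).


Step 1: Drop any zero differences (none here) and take |d_i|.
|d| = [4, 3, 6, 4, 8, 7, 1, 8, 5]
Step 2: Midrank |d_i| (ties get averaged ranks).
ranks: |4|->3.5, |3|->2, |6|->6, |4|->3.5, |8|->8.5, |7|->7, |1|->1, |8|->8.5, |5|->5
Step 3: Attach original signs; sum ranks with positive sign and with negative sign.
W+ = 8.5 + 7 + 1 = 16.5
W- = 3.5 + 2 + 6 + 3.5 + 8.5 + 5 = 28.5
(Check: W+ + W- = 45 should equal n(n+1)/2 = 45.)
Step 4: Test statistic W = min(W+, W-) = 16.5.
Step 5: Ties in |d|, so use the tie-corrected normal approximation.
        E[W] = n(n+1)/4 = 9*10/4 = 22.5.
        Tie groups: |d|=4 (t=2), |d|=8 (t=2); sum(t^3 - t) = 12.
        Var[W] = n(n+1)(2n+1)/24 - sum(t^3-t)/48 = 1710/24 - 12/48 = 71.
        z = (W - E[W]) / sqrt(Var[W]) = (16.5 - 22.5) / 8.4261 = -0.7121.
        Two-sided p = 2*Phi(z) = 0.476422.
Step 6: alpha = 0.1. fail to reject H0.

W+ = 16.5, W- = 28.5, W = min = 16.5, p = 0.476422, fail to reject H0.


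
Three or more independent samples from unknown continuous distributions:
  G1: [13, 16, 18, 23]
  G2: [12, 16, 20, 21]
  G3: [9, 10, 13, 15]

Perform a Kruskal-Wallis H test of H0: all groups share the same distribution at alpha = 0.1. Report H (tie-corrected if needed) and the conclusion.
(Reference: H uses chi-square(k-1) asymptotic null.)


Step 1: Combine all N = 12 observations and assign midranks.
sorted (value, group, rank): (9,G3,1), (10,G3,2), (12,G2,3), (13,G1,4.5), (13,G3,4.5), (15,G3,6), (16,G1,7.5), (16,G2,7.5), (18,G1,9), (20,G2,10), (21,G2,11), (23,G1,12)
Step 2: Sum ranks within each group.
R_1 = 33 (n_1 = 4)
R_2 = 31.5 (n_2 = 4)
R_3 = 13.5 (n_3 = 4)
Step 3: H = 12/(N(N+1)) * sum(R_i^2/n_i) - 3(N+1)
     = 12/(12*13) * (33^2/4 + 31.5^2/4 + 13.5^2/4) - 3*13
     = 0.076923 * 565.875 - 39
     = 4.528846.
Step 4: Ties present; correction factor C = 1 - 12/(12^3 - 12) = 0.993007. Corrected H = 4.528846 / 0.993007 = 4.560739.
Step 5: Under H0, H ~ chi^2(2); p-value = 0.102246.
Step 6: alpha = 0.1. fail to reject H0.

H = 4.5607, df = 2, p = 0.102246, fail to reject H0.


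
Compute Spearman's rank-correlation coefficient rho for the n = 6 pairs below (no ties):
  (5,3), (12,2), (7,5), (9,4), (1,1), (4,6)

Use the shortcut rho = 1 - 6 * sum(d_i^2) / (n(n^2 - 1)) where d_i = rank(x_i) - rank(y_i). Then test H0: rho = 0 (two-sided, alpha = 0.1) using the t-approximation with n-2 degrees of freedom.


Step 1: Rank x and y separately (midranks; no ties here).
rank(x): 5->3, 12->6, 7->4, 9->5, 1->1, 4->2
rank(y): 3->3, 2->2, 5->5, 4->4, 1->1, 6->6
Step 2: d_i = R_x(i) - R_y(i); compute d_i^2.
  (3-3)^2=0, (6-2)^2=16, (4-5)^2=1, (5-4)^2=1, (1-1)^2=0, (2-6)^2=16
sum(d^2) = 34.
Step 3: rho = 1 - 6*34 / (6*(6^2 - 1)) = 1 - 204/210 = 0.028571.
Step 4: Under H0, t = rho * sqrt((n-2)/(1-rho^2)) = 0.0572 ~ t(4).
Step 5: Two-sided p-value from the t-distribution with 4 df = 0.957155.
Step 6: alpha = 0.1. fail to reject H0.

rho = 0.0286, p = 0.957155, fail to reject H0 at alpha = 0.1.


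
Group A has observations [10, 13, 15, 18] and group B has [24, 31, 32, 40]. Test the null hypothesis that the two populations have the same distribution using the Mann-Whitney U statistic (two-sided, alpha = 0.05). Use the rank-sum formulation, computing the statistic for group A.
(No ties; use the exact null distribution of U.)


Step 1: Combine and sort all 8 observations; assign midranks.
sorted (value, group): (10,X), (13,X), (15,X), (18,X), (24,Y), (31,Y), (32,Y), (40,Y)
ranks: 10->1, 13->2, 15->3, 18->4, 24->5, 31->6, 32->7, 40->8
Step 2: Rank sum for X: R1 = 1 + 2 + 3 + 4 = 10.
Step 3: U_X = R1 - n1(n1+1)/2 = 10 - 4*5/2 = 10 - 10 = 0.
       U_Y = n1*n2 - U_X = 16 - 0 = 16.
Step 4: No ties, so the exact null distribution of U (based on enumerating the C(8,4) = 70 equally likely rank assignments) gives the two-sided p-value.
Step 5: p-value = 0.028571; compare to alpha = 0.05. reject H0.

U_X = 0, p = 0.028571, reject H0 at alpha = 0.05.


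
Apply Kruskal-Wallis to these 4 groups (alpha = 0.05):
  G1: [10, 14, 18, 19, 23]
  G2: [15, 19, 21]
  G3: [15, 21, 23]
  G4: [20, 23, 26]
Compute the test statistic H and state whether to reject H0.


Step 1: Combine all N = 14 observations and assign midranks.
sorted (value, group, rank): (10,G1,1), (14,G1,2), (15,G2,3.5), (15,G3,3.5), (18,G1,5), (19,G1,6.5), (19,G2,6.5), (20,G4,8), (21,G2,9.5), (21,G3,9.5), (23,G1,12), (23,G3,12), (23,G4,12), (26,G4,14)
Step 2: Sum ranks within each group.
R_1 = 26.5 (n_1 = 5)
R_2 = 19.5 (n_2 = 3)
R_3 = 25 (n_3 = 3)
R_4 = 34 (n_4 = 3)
Step 3: H = 12/(N(N+1)) * sum(R_i^2/n_i) - 3(N+1)
     = 12/(14*15) * (26.5^2/5 + 19.5^2/3 + 25^2/3 + 34^2/3) - 3*15
     = 0.057143 * 860.867 - 45
     = 4.192381.
Step 4: Ties present; correction factor C = 1 - 42/(14^3 - 14) = 0.984615. Corrected H = 4.192381 / 0.984615 = 4.257887.
Step 5: Under H0, H ~ chi^2(3); p-value = 0.234930.
Step 6: alpha = 0.05. fail to reject H0.

H = 4.2579, df = 3, p = 0.234930, fail to reject H0.


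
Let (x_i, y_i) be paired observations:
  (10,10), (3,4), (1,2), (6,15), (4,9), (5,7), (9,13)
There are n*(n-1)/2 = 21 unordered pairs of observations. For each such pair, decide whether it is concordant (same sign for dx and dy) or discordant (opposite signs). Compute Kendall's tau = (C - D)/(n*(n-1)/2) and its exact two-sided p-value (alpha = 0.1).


Step 1: Enumerate the 21 unordered pairs (i,j) with i<j and classify each by sign(x_j-x_i) * sign(y_j-y_i).
  (1,2):dx=-7,dy=-6->C; (1,3):dx=-9,dy=-8->C; (1,4):dx=-4,dy=+5->D; (1,5):dx=-6,dy=-1->C
  (1,6):dx=-5,dy=-3->C; (1,7):dx=-1,dy=+3->D; (2,3):dx=-2,dy=-2->C; (2,4):dx=+3,dy=+11->C
  (2,5):dx=+1,dy=+5->C; (2,6):dx=+2,dy=+3->C; (2,7):dx=+6,dy=+9->C; (3,4):dx=+5,dy=+13->C
  (3,5):dx=+3,dy=+7->C; (3,6):dx=+4,dy=+5->C; (3,7):dx=+8,dy=+11->C; (4,5):dx=-2,dy=-6->C
  (4,6):dx=-1,dy=-8->C; (4,7):dx=+3,dy=-2->D; (5,6):dx=+1,dy=-2->D; (5,7):dx=+5,dy=+4->C
  (6,7):dx=+4,dy=+6->C
Step 2: C = 17, D = 4, total pairs = 21.
Step 3: tau = (C - D)/(n(n-1)/2) = (17 - 4)/21 = 0.619048.
Step 4: Exact two-sided p-value (enumerate n! = 5040 permutations of y under H0): p = 0.069048.
Step 5: alpha = 0.1. reject H0.

tau_b = 0.6190 (C=17, D=4), p = 0.069048, reject H0.


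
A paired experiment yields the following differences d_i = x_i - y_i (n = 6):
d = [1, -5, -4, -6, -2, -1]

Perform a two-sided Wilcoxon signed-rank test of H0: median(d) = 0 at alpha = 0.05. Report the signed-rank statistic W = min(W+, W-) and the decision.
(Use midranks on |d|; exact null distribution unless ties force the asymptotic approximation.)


Step 1: Drop any zero differences (none here) and take |d_i|.
|d| = [1, 5, 4, 6, 2, 1]
Step 2: Midrank |d_i| (ties get averaged ranks).
ranks: |1|->1.5, |5|->5, |4|->4, |6|->6, |2|->3, |1|->1.5
Step 3: Attach original signs; sum ranks with positive sign and with negative sign.
W+ = 1.5 = 1.5
W- = 5 + 4 + 6 + 3 + 1.5 = 19.5
(Check: W+ + W- = 21 should equal n(n+1)/2 = 21.)
Step 4: Test statistic W = min(W+, W-) = 1.5.
Step 5: Ties in |d|, so use the tie-corrected normal approximation.
        E[W] = n(n+1)/4 = 6*7/4 = 10.5.
        Tie groups: |d|=1 (t=2); sum(t^3 - t) = 6.
        Var[W] = n(n+1)(2n+1)/24 - sum(t^3-t)/48 = 546/24 - 6/48 = 22.625.
        z = (W - E[W]) / sqrt(Var[W]) = (1.5 - 10.5) / 4.7566 = -1.8921.
        Two-sided p = 2*Phi(z) = 0.058475.
Step 6: alpha = 0.05. fail to reject H0.

W+ = 1.5, W- = 19.5, W = min = 1.5, p = 0.058475, fail to reject H0.


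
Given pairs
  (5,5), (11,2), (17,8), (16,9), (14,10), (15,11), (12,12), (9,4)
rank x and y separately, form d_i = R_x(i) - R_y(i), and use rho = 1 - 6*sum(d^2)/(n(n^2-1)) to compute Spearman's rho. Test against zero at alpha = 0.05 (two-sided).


Step 1: Rank x and y separately (midranks; no ties here).
rank(x): 5->1, 11->3, 17->8, 16->7, 14->5, 15->6, 12->4, 9->2
rank(y): 5->3, 2->1, 8->4, 9->5, 10->6, 11->7, 12->8, 4->2
Step 2: d_i = R_x(i) - R_y(i); compute d_i^2.
  (1-3)^2=4, (3-1)^2=4, (8-4)^2=16, (7-5)^2=4, (5-6)^2=1, (6-7)^2=1, (4-8)^2=16, (2-2)^2=0
sum(d^2) = 46.
Step 3: rho = 1 - 6*46 / (8*(8^2 - 1)) = 1 - 276/504 = 0.452381.
Step 4: Under H0, t = rho * sqrt((n-2)/(1-rho^2)) = 1.2425 ~ t(6).
Step 5: Two-sided p-value from the t-distribution with 6 df = 0.260405.
Step 6: alpha = 0.05. fail to reject H0.

rho = 0.4524, p = 0.260405, fail to reject H0 at alpha = 0.05.


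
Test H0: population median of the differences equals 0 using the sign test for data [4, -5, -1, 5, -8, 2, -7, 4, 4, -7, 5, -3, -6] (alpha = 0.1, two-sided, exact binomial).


Step 1: Discard zero differences. Original n = 13; n_eff = number of nonzero differences = 13.
Nonzero differences (with sign): +4, -5, -1, +5, -8, +2, -7, +4, +4, -7, +5, -3, -6
Step 2: Count signs: positive = 6, negative = 7.
Step 3: Under H0: P(positive) = 0.5, so the number of positives S ~ Bin(13, 0.5).
Step 4: Two-sided exact p-value = sum of Bin(13,0.5) probabilities at or below the observed probability = 1.000000.
Step 5: alpha = 0.1. fail to reject H0.

n_eff = 13, pos = 6, neg = 7, p = 1.000000, fail to reject H0.


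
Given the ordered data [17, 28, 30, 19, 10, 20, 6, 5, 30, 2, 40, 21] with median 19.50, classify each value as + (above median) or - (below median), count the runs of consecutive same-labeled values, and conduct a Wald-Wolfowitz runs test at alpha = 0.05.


Step 1: Compute median = 19.50; label A = above, B = below.
Labels in order: BAABBABBABAA  (n_A = 6, n_B = 6)
Step 2: Count runs R = 8.
Step 3: Under H0 (random ordering), E[R] = 2*n_A*n_B/(n_A+n_B) + 1 = 2*6*6/12 + 1 = 7.0000.
        Var[R] = 2*n_A*n_B*(2*n_A*n_B - n_A - n_B) / ((n_A+n_B)^2 * (n_A+n_B-1)) = 4320/1584 = 2.7273.
        SD[R] = 1.6514.
Step 4: Continuity-corrected z = (R - 0.5 - E[R]) / SD[R] = (8 - 0.5 - 7.0000) / 1.6514 = 0.3028.
Step 5: Two-sided p-value via normal approximation = 2*(1 - Phi(|z|)) = 0.762069.
Step 6: alpha = 0.05. fail to reject H0.

R = 8, z = 0.3028, p = 0.762069, fail to reject H0.


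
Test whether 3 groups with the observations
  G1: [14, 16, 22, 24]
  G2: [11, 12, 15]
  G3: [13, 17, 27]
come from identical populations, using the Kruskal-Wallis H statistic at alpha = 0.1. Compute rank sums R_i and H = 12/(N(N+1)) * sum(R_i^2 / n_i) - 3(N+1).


Step 1: Combine all N = 10 observations and assign midranks.
sorted (value, group, rank): (11,G2,1), (12,G2,2), (13,G3,3), (14,G1,4), (15,G2,5), (16,G1,6), (17,G3,7), (22,G1,8), (24,G1,9), (27,G3,10)
Step 2: Sum ranks within each group.
R_1 = 27 (n_1 = 4)
R_2 = 8 (n_2 = 3)
R_3 = 20 (n_3 = 3)
Step 3: H = 12/(N(N+1)) * sum(R_i^2/n_i) - 3(N+1)
     = 12/(10*11) * (27^2/4 + 8^2/3 + 20^2/3) - 3*11
     = 0.109091 * 336.917 - 33
     = 3.754545.
Step 4: No ties, so H is used without correction.
Step 5: Under H0, H ~ chi^2(2); p-value = 0.153007.
Step 6: alpha = 0.1. fail to reject H0.

H = 3.7545, df = 2, p = 0.153007, fail to reject H0.


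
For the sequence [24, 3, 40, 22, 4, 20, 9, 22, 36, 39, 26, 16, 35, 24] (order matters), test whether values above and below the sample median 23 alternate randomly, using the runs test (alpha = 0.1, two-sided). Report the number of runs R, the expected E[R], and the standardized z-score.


Step 1: Compute median = 23; label A = above, B = below.
Labels in order: ABABBBBBAAABAA  (n_A = 7, n_B = 7)
Step 2: Count runs R = 7.
Step 3: Under H0 (random ordering), E[R] = 2*n_A*n_B/(n_A+n_B) + 1 = 2*7*7/14 + 1 = 8.0000.
        Var[R] = 2*n_A*n_B*(2*n_A*n_B - n_A - n_B) / ((n_A+n_B)^2 * (n_A+n_B-1)) = 8232/2548 = 3.2308.
        SD[R] = 1.7974.
Step 4: Continuity-corrected z = (R + 0.5 - E[R]) / SD[R] = (7 + 0.5 - 8.0000) / 1.7974 = -0.2782.
Step 5: Two-sided p-value via normal approximation = 2*(1 - Phi(|z|)) = 0.780879.
Step 6: alpha = 0.1. fail to reject H0.

R = 7, z = -0.2782, p = 0.780879, fail to reject H0.


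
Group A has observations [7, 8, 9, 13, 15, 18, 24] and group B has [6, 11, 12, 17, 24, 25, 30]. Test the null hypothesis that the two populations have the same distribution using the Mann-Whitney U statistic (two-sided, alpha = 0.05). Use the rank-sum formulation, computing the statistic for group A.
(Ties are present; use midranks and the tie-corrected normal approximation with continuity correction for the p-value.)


Step 1: Combine and sort all 14 observations; assign midranks.
sorted (value, group): (6,Y), (7,X), (8,X), (9,X), (11,Y), (12,Y), (13,X), (15,X), (17,Y), (18,X), (24,X), (24,Y), (25,Y), (30,Y)
ranks: 6->1, 7->2, 8->3, 9->4, 11->5, 12->6, 13->7, 15->8, 17->9, 18->10, 24->11.5, 24->11.5, 25->13, 30->14
Step 2: Rank sum for X: R1 = 2 + 3 + 4 + 7 + 8 + 10 + 11.5 = 45.5.
Step 3: U_X = R1 - n1(n1+1)/2 = 45.5 - 7*8/2 = 45.5 - 28 = 17.5.
       U_Y = n1*n2 - U_X = 49 - 17.5 = 31.5.
Step 4: Ties are present, so use the tie-corrected normal approximation (with continuity correction) for the p-value.
Step 5: p-value = 0.405717; compare to alpha = 0.05. fail to reject H0.

U_X = 17.5, p = 0.405717, fail to reject H0 at alpha = 0.05.


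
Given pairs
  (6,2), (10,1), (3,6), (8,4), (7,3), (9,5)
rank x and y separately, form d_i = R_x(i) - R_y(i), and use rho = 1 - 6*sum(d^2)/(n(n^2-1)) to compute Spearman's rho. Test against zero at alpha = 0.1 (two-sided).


Step 1: Rank x and y separately (midranks; no ties here).
rank(x): 6->2, 10->6, 3->1, 8->4, 7->3, 9->5
rank(y): 2->2, 1->1, 6->6, 4->4, 3->3, 5->5
Step 2: d_i = R_x(i) - R_y(i); compute d_i^2.
  (2-2)^2=0, (6-1)^2=25, (1-6)^2=25, (4-4)^2=0, (3-3)^2=0, (5-5)^2=0
sum(d^2) = 50.
Step 3: rho = 1 - 6*50 / (6*(6^2 - 1)) = 1 - 300/210 = -0.428571.
Step 4: Under H0, t = rho * sqrt((n-2)/(1-rho^2)) = -0.9487 ~ t(4).
Step 5: Two-sided p-value from the t-distribution with 4 df = 0.396501.
Step 6: alpha = 0.1. fail to reject H0.

rho = -0.4286, p = 0.396501, fail to reject H0 at alpha = 0.1.


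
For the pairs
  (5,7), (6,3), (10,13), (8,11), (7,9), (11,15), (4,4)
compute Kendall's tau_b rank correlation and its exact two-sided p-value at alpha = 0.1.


Step 1: Enumerate the 21 unordered pairs (i,j) with i<j and classify each by sign(x_j-x_i) * sign(y_j-y_i).
  (1,2):dx=+1,dy=-4->D; (1,3):dx=+5,dy=+6->C; (1,4):dx=+3,dy=+4->C; (1,5):dx=+2,dy=+2->C
  (1,6):dx=+6,dy=+8->C; (1,7):dx=-1,dy=-3->C; (2,3):dx=+4,dy=+10->C; (2,4):dx=+2,dy=+8->C
  (2,5):dx=+1,dy=+6->C; (2,6):dx=+5,dy=+12->C; (2,7):dx=-2,dy=+1->D; (3,4):dx=-2,dy=-2->C
  (3,5):dx=-3,dy=-4->C; (3,6):dx=+1,dy=+2->C; (3,7):dx=-6,dy=-9->C; (4,5):dx=-1,dy=-2->C
  (4,6):dx=+3,dy=+4->C; (4,7):dx=-4,dy=-7->C; (5,6):dx=+4,dy=+6->C; (5,7):dx=-3,dy=-5->C
  (6,7):dx=-7,dy=-11->C
Step 2: C = 19, D = 2, total pairs = 21.
Step 3: tau = (C - D)/(n(n-1)/2) = (19 - 2)/21 = 0.809524.
Step 4: Exact two-sided p-value (enumerate n! = 5040 permutations of y under H0): p = 0.010714.
Step 5: alpha = 0.1. reject H0.

tau_b = 0.8095 (C=19, D=2), p = 0.010714, reject H0.


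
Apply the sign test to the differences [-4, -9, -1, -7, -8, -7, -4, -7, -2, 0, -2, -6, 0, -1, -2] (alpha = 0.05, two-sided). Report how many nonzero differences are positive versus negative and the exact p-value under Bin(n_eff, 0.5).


Step 1: Discard zero differences. Original n = 15; n_eff = number of nonzero differences = 13.
Nonzero differences (with sign): -4, -9, -1, -7, -8, -7, -4, -7, -2, -2, -6, -1, -2
Step 2: Count signs: positive = 0, negative = 13.
Step 3: Under H0: P(positive) = 0.5, so the number of positives S ~ Bin(13, 0.5).
Step 4: Two-sided exact p-value = sum of Bin(13,0.5) probabilities at or below the observed probability = 0.000244.
Step 5: alpha = 0.05. reject H0.

n_eff = 13, pos = 0, neg = 13, p = 0.000244, reject H0.


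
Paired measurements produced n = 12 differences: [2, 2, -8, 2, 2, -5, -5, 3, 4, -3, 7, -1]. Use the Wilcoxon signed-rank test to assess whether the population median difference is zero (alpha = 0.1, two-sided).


Step 1: Drop any zero differences (none here) and take |d_i|.
|d| = [2, 2, 8, 2, 2, 5, 5, 3, 4, 3, 7, 1]
Step 2: Midrank |d_i| (ties get averaged ranks).
ranks: |2|->3.5, |2|->3.5, |8|->12, |2|->3.5, |2|->3.5, |5|->9.5, |5|->9.5, |3|->6.5, |4|->8, |3|->6.5, |7|->11, |1|->1
Step 3: Attach original signs; sum ranks with positive sign and with negative sign.
W+ = 3.5 + 3.5 + 3.5 + 3.5 + 6.5 + 8 + 11 = 39.5
W- = 12 + 9.5 + 9.5 + 6.5 + 1 = 38.5
(Check: W+ + W- = 78 should equal n(n+1)/2 = 78.)
Step 4: Test statistic W = min(W+, W-) = 38.5.
Step 5: Ties in |d|, so use the tie-corrected normal approximation.
        E[W] = n(n+1)/4 = 12*13/4 = 39.
        Tie groups: |d|=2 (t=4), |d|=3 (t=2), |d|=5 (t=2); sum(t^3 - t) = 72.
        Var[W] = n(n+1)(2n+1)/24 - sum(t^3-t)/48 = 3900/24 - 72/48 = 161.
        z = (W - E[W]) / sqrt(Var[W]) = (38.5 - 39) / 12.6886 = -0.0394.
        Two-sided p = 2*Phi(z) = 0.968567.
Step 6: alpha = 0.1. fail to reject H0.

W+ = 39.5, W- = 38.5, W = min = 38.5, p = 0.968567, fail to reject H0.


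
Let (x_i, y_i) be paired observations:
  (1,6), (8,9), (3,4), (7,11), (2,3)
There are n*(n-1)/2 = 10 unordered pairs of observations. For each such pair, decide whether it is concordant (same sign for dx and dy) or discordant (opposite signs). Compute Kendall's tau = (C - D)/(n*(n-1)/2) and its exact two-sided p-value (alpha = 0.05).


Step 1: Enumerate the 10 unordered pairs (i,j) with i<j and classify each by sign(x_j-x_i) * sign(y_j-y_i).
  (1,2):dx=+7,dy=+3->C; (1,3):dx=+2,dy=-2->D; (1,4):dx=+6,dy=+5->C; (1,5):dx=+1,dy=-3->D
  (2,3):dx=-5,dy=-5->C; (2,4):dx=-1,dy=+2->D; (2,5):dx=-6,dy=-6->C; (3,4):dx=+4,dy=+7->C
  (3,5):dx=-1,dy=-1->C; (4,5):dx=-5,dy=-8->C
Step 2: C = 7, D = 3, total pairs = 10.
Step 3: tau = (C - D)/(n(n-1)/2) = (7 - 3)/10 = 0.400000.
Step 4: Exact two-sided p-value (enumerate n! = 120 permutations of y under H0): p = 0.483333.
Step 5: alpha = 0.05. fail to reject H0.

tau_b = 0.4000 (C=7, D=3), p = 0.483333, fail to reject H0.


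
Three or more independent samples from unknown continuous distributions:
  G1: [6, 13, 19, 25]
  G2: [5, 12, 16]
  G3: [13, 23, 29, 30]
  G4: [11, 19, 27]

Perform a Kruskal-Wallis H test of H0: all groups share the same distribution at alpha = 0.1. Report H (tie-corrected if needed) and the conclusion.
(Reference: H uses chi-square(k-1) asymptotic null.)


Step 1: Combine all N = 14 observations and assign midranks.
sorted (value, group, rank): (5,G2,1), (6,G1,2), (11,G4,3), (12,G2,4), (13,G1,5.5), (13,G3,5.5), (16,G2,7), (19,G1,8.5), (19,G4,8.5), (23,G3,10), (25,G1,11), (27,G4,12), (29,G3,13), (30,G3,14)
Step 2: Sum ranks within each group.
R_1 = 27 (n_1 = 4)
R_2 = 12 (n_2 = 3)
R_3 = 42.5 (n_3 = 4)
R_4 = 23.5 (n_4 = 3)
Step 3: H = 12/(N(N+1)) * sum(R_i^2/n_i) - 3(N+1)
     = 12/(14*15) * (27^2/4 + 12^2/3 + 42.5^2/4 + 23.5^2/3) - 3*15
     = 0.057143 * 865.896 - 45
     = 4.479762.
Step 4: Ties present; correction factor C = 1 - 12/(14^3 - 14) = 0.995604. Corrected H = 4.479762 / 0.995604 = 4.499540.
Step 5: Under H0, H ~ chi^2(3); p-value = 0.212331.
Step 6: alpha = 0.1. fail to reject H0.

H = 4.4995, df = 3, p = 0.212331, fail to reject H0.


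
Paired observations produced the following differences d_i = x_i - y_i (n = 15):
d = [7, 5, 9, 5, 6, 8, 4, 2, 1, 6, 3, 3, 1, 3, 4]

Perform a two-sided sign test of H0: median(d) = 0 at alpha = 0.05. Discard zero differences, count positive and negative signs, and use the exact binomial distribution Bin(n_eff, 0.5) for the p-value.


Step 1: Discard zero differences. Original n = 15; n_eff = number of nonzero differences = 15.
Nonzero differences (with sign): +7, +5, +9, +5, +6, +8, +4, +2, +1, +6, +3, +3, +1, +3, +4
Step 2: Count signs: positive = 15, negative = 0.
Step 3: Under H0: P(positive) = 0.5, so the number of positives S ~ Bin(15, 0.5).
Step 4: Two-sided exact p-value = sum of Bin(15,0.5) probabilities at or below the observed probability = 0.000061.
Step 5: alpha = 0.05. reject H0.

n_eff = 15, pos = 15, neg = 0, p = 0.000061, reject H0.


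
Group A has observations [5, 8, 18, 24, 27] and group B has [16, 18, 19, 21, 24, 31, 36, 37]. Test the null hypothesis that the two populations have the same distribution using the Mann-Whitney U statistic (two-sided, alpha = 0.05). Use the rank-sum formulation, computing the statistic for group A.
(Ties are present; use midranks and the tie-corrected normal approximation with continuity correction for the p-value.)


Step 1: Combine and sort all 13 observations; assign midranks.
sorted (value, group): (5,X), (8,X), (16,Y), (18,X), (18,Y), (19,Y), (21,Y), (24,X), (24,Y), (27,X), (31,Y), (36,Y), (37,Y)
ranks: 5->1, 8->2, 16->3, 18->4.5, 18->4.5, 19->6, 21->7, 24->8.5, 24->8.5, 27->10, 31->11, 36->12, 37->13
Step 2: Rank sum for X: R1 = 1 + 2 + 4.5 + 8.5 + 10 = 26.
Step 3: U_X = R1 - n1(n1+1)/2 = 26 - 5*6/2 = 26 - 15 = 11.
       U_Y = n1*n2 - U_X = 40 - 11 = 29.
Step 4: Ties are present, so use the tie-corrected normal approximation (with continuity correction) for the p-value.
Step 5: p-value = 0.212139; compare to alpha = 0.05. fail to reject H0.

U_X = 11, p = 0.212139, fail to reject H0 at alpha = 0.05.


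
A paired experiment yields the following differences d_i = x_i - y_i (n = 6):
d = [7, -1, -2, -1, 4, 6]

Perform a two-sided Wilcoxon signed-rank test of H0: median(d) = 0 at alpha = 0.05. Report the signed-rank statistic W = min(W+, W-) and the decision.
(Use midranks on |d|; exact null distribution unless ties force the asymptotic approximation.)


Step 1: Drop any zero differences (none here) and take |d_i|.
|d| = [7, 1, 2, 1, 4, 6]
Step 2: Midrank |d_i| (ties get averaged ranks).
ranks: |7|->6, |1|->1.5, |2|->3, |1|->1.5, |4|->4, |6|->5
Step 3: Attach original signs; sum ranks with positive sign and with negative sign.
W+ = 6 + 4 + 5 = 15
W- = 1.5 + 3 + 1.5 = 6
(Check: W+ + W- = 21 should equal n(n+1)/2 = 21.)
Step 4: Test statistic W = min(W+, W-) = 6.
Step 5: Ties in |d|, so use the tie-corrected normal approximation.
        E[W] = n(n+1)/4 = 6*7/4 = 10.5.
        Tie groups: |d|=1 (t=2); sum(t^3 - t) = 6.
        Var[W] = n(n+1)(2n+1)/24 - sum(t^3-t)/48 = 546/24 - 6/48 = 22.625.
        z = (W - E[W]) / sqrt(Var[W]) = (6 - 10.5) / 4.7566 = -0.9461.
        Two-sided p = 2*Phi(z) = 0.344118.
Step 6: alpha = 0.05. fail to reject H0.

W+ = 15, W- = 6, W = min = 6, p = 0.344118, fail to reject H0.


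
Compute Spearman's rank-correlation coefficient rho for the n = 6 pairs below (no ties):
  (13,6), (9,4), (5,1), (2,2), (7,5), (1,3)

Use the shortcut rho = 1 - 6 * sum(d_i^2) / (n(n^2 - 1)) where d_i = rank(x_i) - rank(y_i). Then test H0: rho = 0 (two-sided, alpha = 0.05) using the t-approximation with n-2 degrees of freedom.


Step 1: Rank x and y separately (midranks; no ties here).
rank(x): 13->6, 9->5, 5->3, 2->2, 7->4, 1->1
rank(y): 6->6, 4->4, 1->1, 2->2, 5->5, 3->3
Step 2: d_i = R_x(i) - R_y(i); compute d_i^2.
  (6-6)^2=0, (5-4)^2=1, (3-1)^2=4, (2-2)^2=0, (4-5)^2=1, (1-3)^2=4
sum(d^2) = 10.
Step 3: rho = 1 - 6*10 / (6*(6^2 - 1)) = 1 - 60/210 = 0.714286.
Step 4: Under H0, t = rho * sqrt((n-2)/(1-rho^2)) = 2.0412 ~ t(4).
Step 5: Two-sided p-value from the t-distribution with 4 df = 0.110787.
Step 6: alpha = 0.05. fail to reject H0.

rho = 0.7143, p = 0.110787, fail to reject H0 at alpha = 0.05.


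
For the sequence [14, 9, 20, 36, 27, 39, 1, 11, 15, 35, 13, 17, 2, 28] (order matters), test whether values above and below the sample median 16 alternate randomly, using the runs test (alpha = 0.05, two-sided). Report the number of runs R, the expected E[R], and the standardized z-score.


Step 1: Compute median = 16; label A = above, B = below.
Labels in order: BBAAAABBBABABA  (n_A = 7, n_B = 7)
Step 2: Count runs R = 8.
Step 3: Under H0 (random ordering), E[R] = 2*n_A*n_B/(n_A+n_B) + 1 = 2*7*7/14 + 1 = 8.0000.
        Var[R] = 2*n_A*n_B*(2*n_A*n_B - n_A - n_B) / ((n_A+n_B)^2 * (n_A+n_B-1)) = 8232/2548 = 3.2308.
        SD[R] = 1.7974.
Step 4: R = E[R], so z = 0 with no continuity correction.
Step 5: Two-sided p-value via normal approximation = 2*(1 - Phi(|z|)) = 1.000000.
Step 6: alpha = 0.05. fail to reject H0.

R = 8, z = 0.0000, p = 1.000000, fail to reject H0.


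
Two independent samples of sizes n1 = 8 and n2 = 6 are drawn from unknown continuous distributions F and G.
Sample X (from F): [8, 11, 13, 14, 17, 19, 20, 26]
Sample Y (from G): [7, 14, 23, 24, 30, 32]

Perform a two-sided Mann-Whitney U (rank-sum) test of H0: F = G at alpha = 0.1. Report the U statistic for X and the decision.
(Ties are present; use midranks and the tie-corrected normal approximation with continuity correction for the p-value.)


Step 1: Combine and sort all 14 observations; assign midranks.
sorted (value, group): (7,Y), (8,X), (11,X), (13,X), (14,X), (14,Y), (17,X), (19,X), (20,X), (23,Y), (24,Y), (26,X), (30,Y), (32,Y)
ranks: 7->1, 8->2, 11->3, 13->4, 14->5.5, 14->5.5, 17->7, 19->8, 20->9, 23->10, 24->11, 26->12, 30->13, 32->14
Step 2: Rank sum for X: R1 = 2 + 3 + 4 + 5.5 + 7 + 8 + 9 + 12 = 50.5.
Step 3: U_X = R1 - n1(n1+1)/2 = 50.5 - 8*9/2 = 50.5 - 36 = 14.5.
       U_Y = n1*n2 - U_X = 48 - 14.5 = 33.5.
Step 4: Ties are present, so use the tie-corrected normal approximation (with continuity correction) for the p-value.
Step 5: p-value = 0.244759; compare to alpha = 0.1. fail to reject H0.

U_X = 14.5, p = 0.244759, fail to reject H0 at alpha = 0.1.


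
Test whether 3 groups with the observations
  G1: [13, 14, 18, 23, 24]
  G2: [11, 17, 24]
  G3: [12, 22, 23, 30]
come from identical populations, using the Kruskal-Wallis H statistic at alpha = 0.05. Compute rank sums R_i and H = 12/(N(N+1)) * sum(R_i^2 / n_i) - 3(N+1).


Step 1: Combine all N = 12 observations and assign midranks.
sorted (value, group, rank): (11,G2,1), (12,G3,2), (13,G1,3), (14,G1,4), (17,G2,5), (18,G1,6), (22,G3,7), (23,G1,8.5), (23,G3,8.5), (24,G1,10.5), (24,G2,10.5), (30,G3,12)
Step 2: Sum ranks within each group.
R_1 = 32 (n_1 = 5)
R_2 = 16.5 (n_2 = 3)
R_3 = 29.5 (n_3 = 4)
Step 3: H = 12/(N(N+1)) * sum(R_i^2/n_i) - 3(N+1)
     = 12/(12*13) * (32^2/5 + 16.5^2/3 + 29.5^2/4) - 3*13
     = 0.076923 * 513.112 - 39
     = 0.470192.
Step 4: Ties present; correction factor C = 1 - 12/(12^3 - 12) = 0.993007. Corrected H = 0.470192 / 0.993007 = 0.473504.
Step 5: Under H0, H ~ chi^2(2); p-value = 0.789187.
Step 6: alpha = 0.05. fail to reject H0.

H = 0.4735, df = 2, p = 0.789187, fail to reject H0.


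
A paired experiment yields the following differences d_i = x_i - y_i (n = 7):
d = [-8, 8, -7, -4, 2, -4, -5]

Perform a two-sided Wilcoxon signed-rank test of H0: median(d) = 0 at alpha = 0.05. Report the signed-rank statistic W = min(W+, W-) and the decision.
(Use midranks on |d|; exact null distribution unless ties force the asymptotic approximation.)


Step 1: Drop any zero differences (none here) and take |d_i|.
|d| = [8, 8, 7, 4, 2, 4, 5]
Step 2: Midrank |d_i| (ties get averaged ranks).
ranks: |8|->6.5, |8|->6.5, |7|->5, |4|->2.5, |2|->1, |4|->2.5, |5|->4
Step 3: Attach original signs; sum ranks with positive sign and with negative sign.
W+ = 6.5 + 1 = 7.5
W- = 6.5 + 5 + 2.5 + 2.5 + 4 = 20.5
(Check: W+ + W- = 28 should equal n(n+1)/2 = 28.)
Step 4: Test statistic W = min(W+, W-) = 7.5.
Step 5: Ties in |d|, so use the tie-corrected normal approximation.
        E[W] = n(n+1)/4 = 7*8/4 = 14.
        Tie groups: |d|=4 (t=2), |d|=8 (t=2); sum(t^3 - t) = 12.
        Var[W] = n(n+1)(2n+1)/24 - sum(t^3-t)/48 = 840/24 - 12/48 = 34.75.
        z = (W - E[W]) / sqrt(Var[W]) = (7.5 - 14) / 5.8949 = -1.1026.
        Two-sided p = 2*Phi(z) = 0.270181.
Step 6: alpha = 0.05. fail to reject H0.

W+ = 7.5, W- = 20.5, W = min = 7.5, p = 0.270181, fail to reject H0.


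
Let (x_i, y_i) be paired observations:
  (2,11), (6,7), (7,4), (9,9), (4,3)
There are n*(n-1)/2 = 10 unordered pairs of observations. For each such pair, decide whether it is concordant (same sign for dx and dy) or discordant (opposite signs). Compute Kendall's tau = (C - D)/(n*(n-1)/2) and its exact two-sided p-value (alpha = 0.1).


Step 1: Enumerate the 10 unordered pairs (i,j) with i<j and classify each by sign(x_j-x_i) * sign(y_j-y_i).
  (1,2):dx=+4,dy=-4->D; (1,3):dx=+5,dy=-7->D; (1,4):dx=+7,dy=-2->D; (1,5):dx=+2,dy=-8->D
  (2,3):dx=+1,dy=-3->D; (2,4):dx=+3,dy=+2->C; (2,5):dx=-2,dy=-4->C; (3,4):dx=+2,dy=+5->C
  (3,5):dx=-3,dy=-1->C; (4,5):dx=-5,dy=-6->C
Step 2: C = 5, D = 5, total pairs = 10.
Step 3: tau = (C - D)/(n(n-1)/2) = (5 - 5)/10 = 0.000000.
Step 4: Exact two-sided p-value (enumerate n! = 120 permutations of y under H0): p = 1.000000.
Step 5: alpha = 0.1. fail to reject H0.

tau_b = 0.0000 (C=5, D=5), p = 1.000000, fail to reject H0.


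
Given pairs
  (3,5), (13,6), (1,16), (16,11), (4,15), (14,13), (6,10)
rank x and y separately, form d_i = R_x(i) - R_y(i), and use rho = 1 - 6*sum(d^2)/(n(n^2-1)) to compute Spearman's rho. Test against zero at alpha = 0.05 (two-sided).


Step 1: Rank x and y separately (midranks; no ties here).
rank(x): 3->2, 13->5, 1->1, 16->7, 4->3, 14->6, 6->4
rank(y): 5->1, 6->2, 16->7, 11->4, 15->6, 13->5, 10->3
Step 2: d_i = R_x(i) - R_y(i); compute d_i^2.
  (2-1)^2=1, (5-2)^2=9, (1-7)^2=36, (7-4)^2=9, (3-6)^2=9, (6-5)^2=1, (4-3)^2=1
sum(d^2) = 66.
Step 3: rho = 1 - 6*66 / (7*(7^2 - 1)) = 1 - 396/336 = -0.178571.
Step 4: Under H0, t = rho * sqrt((n-2)/(1-rho^2)) = -0.4058 ~ t(5).
Step 5: Two-sided p-value from the t-distribution with 5 df = 0.701658.
Step 6: alpha = 0.05. fail to reject H0.

rho = -0.1786, p = 0.701658, fail to reject H0 at alpha = 0.05.


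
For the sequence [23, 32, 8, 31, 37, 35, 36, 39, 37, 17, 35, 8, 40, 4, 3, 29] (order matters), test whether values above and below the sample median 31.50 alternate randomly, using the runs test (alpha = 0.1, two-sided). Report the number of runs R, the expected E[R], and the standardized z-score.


Step 1: Compute median = 31.50; label A = above, B = below.
Labels in order: BABBAAAAABABABBB  (n_A = 8, n_B = 8)
Step 2: Count runs R = 9.
Step 3: Under H0 (random ordering), E[R] = 2*n_A*n_B/(n_A+n_B) + 1 = 2*8*8/16 + 1 = 9.0000.
        Var[R] = 2*n_A*n_B*(2*n_A*n_B - n_A - n_B) / ((n_A+n_B)^2 * (n_A+n_B-1)) = 14336/3840 = 3.7333.
        SD[R] = 1.9322.
Step 4: R = E[R], so z = 0 with no continuity correction.
Step 5: Two-sided p-value via normal approximation = 2*(1 - Phi(|z|)) = 1.000000.
Step 6: alpha = 0.1. fail to reject H0.

R = 9, z = 0.0000, p = 1.000000, fail to reject H0.


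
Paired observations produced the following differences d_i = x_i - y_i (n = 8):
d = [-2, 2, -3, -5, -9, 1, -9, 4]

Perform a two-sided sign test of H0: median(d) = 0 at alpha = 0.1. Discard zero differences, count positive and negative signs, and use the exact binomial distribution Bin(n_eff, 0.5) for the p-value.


Step 1: Discard zero differences. Original n = 8; n_eff = number of nonzero differences = 8.
Nonzero differences (with sign): -2, +2, -3, -5, -9, +1, -9, +4
Step 2: Count signs: positive = 3, negative = 5.
Step 3: Under H0: P(positive) = 0.5, so the number of positives S ~ Bin(8, 0.5).
Step 4: Two-sided exact p-value = sum of Bin(8,0.5) probabilities at or below the observed probability = 0.726562.
Step 5: alpha = 0.1. fail to reject H0.

n_eff = 8, pos = 3, neg = 5, p = 0.726562, fail to reject H0.


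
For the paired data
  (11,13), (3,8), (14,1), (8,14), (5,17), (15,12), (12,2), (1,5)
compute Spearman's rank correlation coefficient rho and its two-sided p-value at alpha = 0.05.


Step 1: Rank x and y separately (midranks; no ties here).
rank(x): 11->5, 3->2, 14->7, 8->4, 5->3, 15->8, 12->6, 1->1
rank(y): 13->6, 8->4, 1->1, 14->7, 17->8, 12->5, 2->2, 5->3
Step 2: d_i = R_x(i) - R_y(i); compute d_i^2.
  (5-6)^2=1, (2-4)^2=4, (7-1)^2=36, (4-7)^2=9, (3-8)^2=25, (8-5)^2=9, (6-2)^2=16, (1-3)^2=4
sum(d^2) = 104.
Step 3: rho = 1 - 6*104 / (8*(8^2 - 1)) = 1 - 624/504 = -0.238095.
Step 4: Under H0, t = rho * sqrt((n-2)/(1-rho^2)) = -0.6005 ~ t(6).
Step 5: Two-sided p-value from the t-distribution with 6 df = 0.570156.
Step 6: alpha = 0.05. fail to reject H0.

rho = -0.2381, p = 0.570156, fail to reject H0 at alpha = 0.05.


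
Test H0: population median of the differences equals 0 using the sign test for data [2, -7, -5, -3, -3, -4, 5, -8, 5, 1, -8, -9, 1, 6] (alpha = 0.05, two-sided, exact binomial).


Step 1: Discard zero differences. Original n = 14; n_eff = number of nonzero differences = 14.
Nonzero differences (with sign): +2, -7, -5, -3, -3, -4, +5, -8, +5, +1, -8, -9, +1, +6
Step 2: Count signs: positive = 6, negative = 8.
Step 3: Under H0: P(positive) = 0.5, so the number of positives S ~ Bin(14, 0.5).
Step 4: Two-sided exact p-value = sum of Bin(14,0.5) probabilities at or below the observed probability = 0.790527.
Step 5: alpha = 0.05. fail to reject H0.

n_eff = 14, pos = 6, neg = 8, p = 0.790527, fail to reject H0.


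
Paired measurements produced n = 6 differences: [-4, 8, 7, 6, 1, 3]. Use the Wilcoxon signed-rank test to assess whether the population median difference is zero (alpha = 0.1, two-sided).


Step 1: Drop any zero differences (none here) and take |d_i|.
|d| = [4, 8, 7, 6, 1, 3]
Step 2: Midrank |d_i| (ties get averaged ranks).
ranks: |4|->3, |8|->6, |7|->5, |6|->4, |1|->1, |3|->2
Step 3: Attach original signs; sum ranks with positive sign and with negative sign.
W+ = 6 + 5 + 4 + 1 + 2 = 18
W- = 3 = 3
(Check: W+ + W- = 21 should equal n(n+1)/2 = 21.)
Step 4: Test statistic W = min(W+, W-) = 3.
Step 5: No ties, so the exact null distribution over the 2^6 = 64 sign assignments gives the two-sided p-value = 0.156250.
Step 6: alpha = 0.1. fail to reject H0.

W+ = 18, W- = 3, W = min = 3, p = 0.156250, fail to reject H0.


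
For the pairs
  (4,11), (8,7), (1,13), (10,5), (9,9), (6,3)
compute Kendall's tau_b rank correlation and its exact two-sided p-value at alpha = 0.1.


Step 1: Enumerate the 15 unordered pairs (i,j) with i<j and classify each by sign(x_j-x_i) * sign(y_j-y_i).
  (1,2):dx=+4,dy=-4->D; (1,3):dx=-3,dy=+2->D; (1,4):dx=+6,dy=-6->D; (1,5):dx=+5,dy=-2->D
  (1,6):dx=+2,dy=-8->D; (2,3):dx=-7,dy=+6->D; (2,4):dx=+2,dy=-2->D; (2,5):dx=+1,dy=+2->C
  (2,6):dx=-2,dy=-4->C; (3,4):dx=+9,dy=-8->D; (3,5):dx=+8,dy=-4->D; (3,6):dx=+5,dy=-10->D
  (4,5):dx=-1,dy=+4->D; (4,6):dx=-4,dy=-2->C; (5,6):dx=-3,dy=-6->C
Step 2: C = 4, D = 11, total pairs = 15.
Step 3: tau = (C - D)/(n(n-1)/2) = (4 - 11)/15 = -0.466667.
Step 4: Exact two-sided p-value (enumerate n! = 720 permutations of y under H0): p = 0.272222.
Step 5: alpha = 0.1. fail to reject H0.

tau_b = -0.4667 (C=4, D=11), p = 0.272222, fail to reject H0.


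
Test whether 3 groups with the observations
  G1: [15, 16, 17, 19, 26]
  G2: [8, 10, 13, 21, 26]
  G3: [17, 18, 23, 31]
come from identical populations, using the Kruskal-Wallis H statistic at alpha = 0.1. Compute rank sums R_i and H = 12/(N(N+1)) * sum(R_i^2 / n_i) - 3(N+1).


Step 1: Combine all N = 14 observations and assign midranks.
sorted (value, group, rank): (8,G2,1), (10,G2,2), (13,G2,3), (15,G1,4), (16,G1,5), (17,G1,6.5), (17,G3,6.5), (18,G3,8), (19,G1,9), (21,G2,10), (23,G3,11), (26,G1,12.5), (26,G2,12.5), (31,G3,14)
Step 2: Sum ranks within each group.
R_1 = 37 (n_1 = 5)
R_2 = 28.5 (n_2 = 5)
R_3 = 39.5 (n_3 = 4)
Step 3: H = 12/(N(N+1)) * sum(R_i^2/n_i) - 3(N+1)
     = 12/(14*15) * (37^2/5 + 28.5^2/5 + 39.5^2/4) - 3*15
     = 0.057143 * 826.312 - 45
     = 2.217857.
Step 4: Ties present; correction factor C = 1 - 12/(14^3 - 14) = 0.995604. Corrected H = 2.217857 / 0.995604 = 2.227649.
Step 5: Under H0, H ~ chi^2(2); p-value = 0.328301.
Step 6: alpha = 0.1. fail to reject H0.

H = 2.2276, df = 2, p = 0.328301, fail to reject H0.


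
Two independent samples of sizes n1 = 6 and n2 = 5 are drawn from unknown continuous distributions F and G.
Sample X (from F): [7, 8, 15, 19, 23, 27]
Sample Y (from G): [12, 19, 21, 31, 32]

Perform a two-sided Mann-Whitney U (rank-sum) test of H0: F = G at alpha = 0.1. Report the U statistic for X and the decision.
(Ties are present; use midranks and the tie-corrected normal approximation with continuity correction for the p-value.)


Step 1: Combine and sort all 11 observations; assign midranks.
sorted (value, group): (7,X), (8,X), (12,Y), (15,X), (19,X), (19,Y), (21,Y), (23,X), (27,X), (31,Y), (32,Y)
ranks: 7->1, 8->2, 12->3, 15->4, 19->5.5, 19->5.5, 21->7, 23->8, 27->9, 31->10, 32->11
Step 2: Rank sum for X: R1 = 1 + 2 + 4 + 5.5 + 8 + 9 = 29.5.
Step 3: U_X = R1 - n1(n1+1)/2 = 29.5 - 6*7/2 = 29.5 - 21 = 8.5.
       U_Y = n1*n2 - U_X = 30 - 8.5 = 21.5.
Step 4: Ties are present, so use the tie-corrected normal approximation (with continuity correction) for the p-value.
Step 5: p-value = 0.272229; compare to alpha = 0.1. fail to reject H0.

U_X = 8.5, p = 0.272229, fail to reject H0 at alpha = 0.1.
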